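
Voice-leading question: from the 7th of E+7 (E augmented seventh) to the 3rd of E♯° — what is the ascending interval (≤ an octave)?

augmented 4th

E+7 (E augmented seventh) has D as its 7th, and E♯° has G♯ as its 3rd.
4 letter names make it a fourth; at 6 semitones (a half step wider than perfect) the quality is augmented.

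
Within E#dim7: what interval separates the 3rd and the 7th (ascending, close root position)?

diminished 5th

E#°7 is spelled E# G# B D.
The 3rd is G# and the 7th is D.
G# up to D is 6 semitones, a half step narrower than a perfect fifth, so the interval is diminished.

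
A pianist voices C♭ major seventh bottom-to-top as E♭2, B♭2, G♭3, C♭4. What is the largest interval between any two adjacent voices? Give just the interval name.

Adjacent intervals: E♭2→B♭2 = perfect fifth; B♭2→G♭3 = minor sixth; G♭3→C♭4 = perfect fourth.
The largest is B♭2 to G♭3, a minor sixth (8 semitones).

minor sixth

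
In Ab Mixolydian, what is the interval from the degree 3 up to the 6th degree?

perfect 4th

The scale runs Ab Bb C Db Eb F Gb.
That puts C below F.
Counting 4 letters and 5 half steps from C gives a perfect fourth.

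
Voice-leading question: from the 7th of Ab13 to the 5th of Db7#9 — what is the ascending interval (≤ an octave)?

Ab13 has Gb as its 7th, and Db7#9 has Ab as its 5th.
Gb up to Ab spans 2 letter names and 2 semitones — a major second.

major 2nd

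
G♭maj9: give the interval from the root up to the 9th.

G♭maj9: G♭ B♭ D♭ F A♭.
The root is G♭ and the 9th is A♭.
From G♭ to A♭ is 14 semitones, exactly the major ninth.

M9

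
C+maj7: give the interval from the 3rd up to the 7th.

The chord tones of Cmaj7#5 (C augmented major seventh) are C, E, G#, B.
3rd = E; 7th = B.
Counting 5 letters and 7 half steps from E gives a perfect fifth.

perfect fifth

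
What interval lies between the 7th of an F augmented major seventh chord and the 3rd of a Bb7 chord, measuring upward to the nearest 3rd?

minor seventh

F augmented major seventh has E as its 7th, and Bb7 has D as its 3rd.
E up to D is 10 semitones, a half step narrower than a major seventh, so the interval is minor.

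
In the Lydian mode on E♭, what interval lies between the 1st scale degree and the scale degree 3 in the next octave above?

Spelling the Lydian mode on E♭: E♭ F G A B♭ C D.
So we need the interval from E♭ up to G.
E♭ up to G spans 10 letter names and 16 semitones — a major tenth.

major 10th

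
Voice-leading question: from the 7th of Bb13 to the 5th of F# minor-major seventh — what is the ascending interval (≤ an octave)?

A3

Bb13 has Ab as its 7th, and F# minor-major seventh has C# as its 5th.
From Ab to C#: 5 semitones over a third = augmented.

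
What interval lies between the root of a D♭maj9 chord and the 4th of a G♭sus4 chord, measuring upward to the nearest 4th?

minor seventh

The root of D♭maj9 is D♭; the 4th of G♭sus4 is C♭.
7 letter names make it a seventh; at 10 semitones (a half step narrower than major) the quality is minor.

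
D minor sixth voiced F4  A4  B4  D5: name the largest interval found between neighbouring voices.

major 3rd

Adjacent intervals: F4→A4 = major third; A4→B4 = major second; B4→D5 = minor third.
The largest is F4 to A4, a major third (4 semitones).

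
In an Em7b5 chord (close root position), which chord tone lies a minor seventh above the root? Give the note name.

Eø is spelled E-G-B♭-D.
The root is E. A minor seventh above E is D.
D is the chord's 7th.

D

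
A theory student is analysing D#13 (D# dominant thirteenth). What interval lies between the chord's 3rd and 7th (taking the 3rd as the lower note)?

diminished fifth

The chord tones of D#13 (D# dominant thirteenth) are D# F## A# C# E# B#.
The 3rd is F## and the 7th is C#.
From F## to C#: 6 semitones over a fifth = diminished.
That tritone between 3rd and 7th is what gives the dominant seventh its pull toward resolution.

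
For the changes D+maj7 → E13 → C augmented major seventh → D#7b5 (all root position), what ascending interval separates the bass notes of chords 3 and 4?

augmented second

The roots are C and D#.
2 letter names make it a second; at 3 semitones (a half step wider than major) the quality is augmented.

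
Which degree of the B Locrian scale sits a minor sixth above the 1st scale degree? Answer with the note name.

The scale is B C D E F G A.
The 1st scale degree is B; a minor sixth above that is G — scale degree 6.

G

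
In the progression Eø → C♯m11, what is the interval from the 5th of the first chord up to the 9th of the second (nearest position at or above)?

The 5th of Eø is B♭; the 9th of C♯m11 is D♯.
From B♭ to D♯: 5 semitones over a third = augmented.

augmented third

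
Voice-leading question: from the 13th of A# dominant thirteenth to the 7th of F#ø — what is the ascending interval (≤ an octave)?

diminished seventh

The 13th of A# dominant thirteenth is F##; the 7th of F#ø is E.
7 letter names make it a seventh; at 9 semitones (a whole step narrower than major) the quality is diminished.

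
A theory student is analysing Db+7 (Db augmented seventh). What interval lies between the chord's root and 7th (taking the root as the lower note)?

Spelling the chord: Db-F-A-Cb.
That puts Db below Cb.
From Db to Cb: 10 semitones over a seventh = minor.

minor seventh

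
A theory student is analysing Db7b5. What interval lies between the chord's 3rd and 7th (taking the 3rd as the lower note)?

diminished fifth

Db7b5 is spelled Db F Abb Cb.
So we need the interval from F up to Cb.
From F to Cb: 6 semitones over a fifth = diminished.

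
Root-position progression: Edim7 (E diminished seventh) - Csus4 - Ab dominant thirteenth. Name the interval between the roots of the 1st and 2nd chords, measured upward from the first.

The roots are E and C.
From E to C: 8 semitones over a sixth = minor.

minor 6th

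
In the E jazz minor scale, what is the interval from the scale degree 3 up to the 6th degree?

augmented fourth

E melodic minor: E F♯ G A B C♯ D♯.
Scale degree 3 = G; degree 6 = C♯.
From G to C♯: 6 semitones over a fourth = augmented.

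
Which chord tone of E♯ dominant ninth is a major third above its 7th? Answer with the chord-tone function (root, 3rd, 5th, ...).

9th

The chord tones of E♯ dominant ninth are E♯-G𝄪-B♯-D♯-F𝄪.
The 7th is D♯. A major third above D♯ is F𝄪.
F𝄪 is the chord's 9th.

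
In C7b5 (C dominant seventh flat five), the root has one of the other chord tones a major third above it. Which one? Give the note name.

C7b5 is spelled C, E, G♭, B♭.
The root is C. A major third above C is E.
E is the chord's 3rd.

E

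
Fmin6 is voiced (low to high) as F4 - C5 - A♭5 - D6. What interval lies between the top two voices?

Those voices are A♭5 and D6.
4 letter names make it a fourth; at 6 semitones (a half step wider than perfect) the quality is augmented.

augmented 4th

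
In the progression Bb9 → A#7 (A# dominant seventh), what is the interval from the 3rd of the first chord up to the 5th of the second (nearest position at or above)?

augmented 2nd

The 3rd of Bb9 is D; the 5th of A#7 (A# dominant seventh) is E#.
From D to E#: 3 semitones over a second = augmented.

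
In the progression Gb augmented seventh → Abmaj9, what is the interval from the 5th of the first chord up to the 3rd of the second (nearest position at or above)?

m7

The 5th of Gb augmented seventh is D; the 3rd of Abmaj9 is C.
From D to C: 10 semitones over a seventh = minor.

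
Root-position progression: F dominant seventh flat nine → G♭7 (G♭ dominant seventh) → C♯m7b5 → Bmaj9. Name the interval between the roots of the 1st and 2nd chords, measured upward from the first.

The roots are F and G♭.
2 letter names make it a second; at 1 semitone (a half step narrower than major) the quality is minor.

minor second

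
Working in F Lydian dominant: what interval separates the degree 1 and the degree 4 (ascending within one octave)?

augmented fourth

Spelling F Lydian dominant: F G A B C D E♭.
The degree 1 is F and the scale degree 4 is B.
From F to B: 6 semitones over a fourth = augmented.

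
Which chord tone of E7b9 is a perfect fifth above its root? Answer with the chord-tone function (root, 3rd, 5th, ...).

5th

E7b9: E G# B D F.
The root is E. A perfect fifth above E is B.
B is the chord's 5th.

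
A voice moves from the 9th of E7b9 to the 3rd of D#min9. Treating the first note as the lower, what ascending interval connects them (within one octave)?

The 9th of E7b9 is F; the 3rd of D#min9 is F#.
F up to F# is 1 semitone, a half step wider than a perfect unison, so the interval is augmented.

augmented unison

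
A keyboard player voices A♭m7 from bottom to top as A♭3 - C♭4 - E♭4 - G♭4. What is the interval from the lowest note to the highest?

minor 7th

The outer voices are A♭3 and G♭4.
From A♭ to G♭: 10 semitones over a seventh = minor.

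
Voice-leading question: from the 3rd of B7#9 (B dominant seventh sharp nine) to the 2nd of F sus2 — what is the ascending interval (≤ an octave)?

diminished 4th

B7#9 (B dominant seventh sharp nine) has D♯ as its 3rd, and F sus2 has G as its 2nd.
From D♯ to G: 4 semitones over a fourth = diminished.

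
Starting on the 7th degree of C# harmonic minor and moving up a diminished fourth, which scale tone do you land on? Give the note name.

E

The scale is C# D# E F# G# A B#.
The 7th degree is B#; a diminished fourth above that is E — scale degree 3.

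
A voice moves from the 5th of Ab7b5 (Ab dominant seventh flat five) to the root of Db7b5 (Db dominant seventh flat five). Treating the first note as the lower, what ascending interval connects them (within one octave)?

Ab7b5 (Ab dominant seventh flat five) has Ebb as its 5th, and Db7b5 (Db dominant seventh flat five) has Db as its root.
Counting 7 letters and 11 half steps from Ebb gives a major seventh.

major seventh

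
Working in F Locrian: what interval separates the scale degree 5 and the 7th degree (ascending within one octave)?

major third

F locrian: F Gb Ab Bb Cb Db Eb.
The scale degree 5 is Cb and the 7th scale degree is Eb.
Counting 3 letters and 4 half steps from Cb gives a major third.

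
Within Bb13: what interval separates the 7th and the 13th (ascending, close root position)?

Bb13 (Bb dominant thirteenth): Bb, D, F, Ab, C, G.
7th = Ab; 13th = G.
Ab up to G spans 7 letter names and 11 semitones — a major seventh.

major 7th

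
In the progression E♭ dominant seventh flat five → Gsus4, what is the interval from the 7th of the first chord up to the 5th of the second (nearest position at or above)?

augmented unison

E♭ dominant seventh flat five has D♭ as its 7th, and Gsus4 has D as its 5th.
From D♭ to D: 1 semitone over a unison = augmented.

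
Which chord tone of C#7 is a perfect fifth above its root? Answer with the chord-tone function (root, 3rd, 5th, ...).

The chord tones of C#7 are C#-E#-G#-B.
The root is C#. A perfect fifth above C# is G#.
G# is the chord's 5th.

5th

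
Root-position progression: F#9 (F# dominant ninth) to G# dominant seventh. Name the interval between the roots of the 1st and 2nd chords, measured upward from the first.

major 2nd

The roots are F# and G#.
F# up to G# spans 2 letter names and 2 semitones — a major second.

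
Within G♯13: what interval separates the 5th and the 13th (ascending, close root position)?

G♯13 (G♯ dominant thirteenth) is spelled G♯–B♯–D♯–F♯–A♯–E♯.
So we need the interval from D♯ up to E♯.
From D♯ to E♯ is 14 semitones, exactly the major ninth.

M9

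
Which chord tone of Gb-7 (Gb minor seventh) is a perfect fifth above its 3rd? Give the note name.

Fb

Gb minor seventh: Gb Bbb Db Fb.
The 3rd is Bbb. A perfect fifth above Bbb is Fb.
Fb is the chord's 7th.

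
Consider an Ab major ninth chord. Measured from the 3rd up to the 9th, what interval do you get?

minor seventh

Ab major ninth: Ab, C, Eb, G, Bb.
The 3rd is C and the 9th is Bb.
7 letter names make it a seventh; at 10 semitones (a half step narrower than major) the quality is minor.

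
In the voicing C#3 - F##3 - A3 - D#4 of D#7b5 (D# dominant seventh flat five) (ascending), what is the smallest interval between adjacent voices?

diminished third

Adjacent intervals: C#3→F##3 = augmented fourth; F##3→A3 = diminished third; A3→D#4 = augmented fourth.
The smallest is F##3 to A3, a diminished third (2 semitones).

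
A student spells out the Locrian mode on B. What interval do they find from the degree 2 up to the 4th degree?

The scale runs B C D E F G A.
So we need the interval from C up to E.
Counting 3 letters and 4 half steps from C gives a major third.

major third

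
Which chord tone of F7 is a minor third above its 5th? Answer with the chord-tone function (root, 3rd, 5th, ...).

The chord tones of F7 are F-A-C-Eb.
The 5th is C. A minor third above C is Eb.
Eb is the chord's 7th.

7th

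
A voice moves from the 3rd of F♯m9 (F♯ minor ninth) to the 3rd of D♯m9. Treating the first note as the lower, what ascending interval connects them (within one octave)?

major sixth

F♯m9 (F♯ minor ninth) has A as its 3rd, and D♯m9 has F♯ as its 3rd.
From A to F♯ is 9 semitones, exactly the major sixth.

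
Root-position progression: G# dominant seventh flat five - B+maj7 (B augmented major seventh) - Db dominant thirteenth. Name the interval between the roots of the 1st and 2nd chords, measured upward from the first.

minor third

The roots are G# and B.
G# up to B is 3 semitones, a half step narrower than a major third, so the interval is minor.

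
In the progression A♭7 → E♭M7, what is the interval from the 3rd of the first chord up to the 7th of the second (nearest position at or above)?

major 2nd

A♭7 has C as its 3rd, and E♭M7 has D as its 7th.
Counting 2 letters and 2 half steps from C gives a major second.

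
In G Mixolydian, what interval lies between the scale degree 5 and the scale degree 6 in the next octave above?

major ninth

The scale runs G A B C D E F.
The scale degree 5 is D and the degree 6 (up an octave) is E.
From D to E is 14 semitones, exactly the major ninth.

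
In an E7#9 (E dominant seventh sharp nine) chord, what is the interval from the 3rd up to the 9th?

major seventh

E dominant seventh sharp nine is spelled E-G♯-B-D-F𝄪.
The 3rd is G♯ and the 9th is F𝄪.
G♯ up to F𝄪 spans 7 letter names and 11 semitones — a major seventh.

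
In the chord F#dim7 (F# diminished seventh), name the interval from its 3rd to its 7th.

diminished 5th

F# diminished seventh: F#–A–C–Eb.
That puts A below Eb.
5 letter names make it a fifth; at 6 semitones (a half step narrower than perfect) the quality is diminished.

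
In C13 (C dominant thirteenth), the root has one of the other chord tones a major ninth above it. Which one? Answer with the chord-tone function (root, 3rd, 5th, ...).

Spelling the chord: C–E–G–Bb–D–A.
The root is C. A major ninth above C is D.
D is the chord's 9th.

9th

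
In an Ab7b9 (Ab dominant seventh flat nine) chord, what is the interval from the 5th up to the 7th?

Ab7b9 is spelled Ab, C, Eb, Gb, Bbb.
The 5th is Eb and the 7th is Gb.
From Eb to Gb: 3 semitones over a third = minor.

minor 3rd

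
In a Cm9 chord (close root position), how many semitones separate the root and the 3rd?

Cm9 is spelled C Eb G Bb D.
C to Eb is a minor third: 3 semitones.

3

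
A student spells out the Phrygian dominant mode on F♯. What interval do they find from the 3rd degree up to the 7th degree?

diminished fifth

Spelling the Phrygian dominant mode on F♯: F♯ G A♯ B C♯ D E.
So we need the interval from A♯ up to E.
A♯ up to E is 6 semitones, a half step narrower than a perfect fifth, so the interval is diminished.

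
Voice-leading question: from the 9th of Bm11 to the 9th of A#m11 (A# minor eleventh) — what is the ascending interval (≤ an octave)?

M7

Bm11 has C# as its 9th, and A#m11 (A# minor eleventh) has B# as its 9th.
From C# to B# is 11 semitones, exactly the major seventh.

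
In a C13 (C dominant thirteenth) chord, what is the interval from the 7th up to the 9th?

M3

C13: C, E, G, Bb, D, A.
7th = Bb; 9th = D.
Counting 3 letters and 4 half steps from Bb gives a major third.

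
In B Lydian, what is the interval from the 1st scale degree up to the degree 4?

B lydian: B C# D# E# F# G# A#.
1st scale degree = B; 4th degree = E#.
From B to E#: 6 semitones over a fourth = augmented.

augmented 4th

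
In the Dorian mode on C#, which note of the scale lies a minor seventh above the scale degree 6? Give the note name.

The scale is C# D# E F# G# A# B.
The scale degree 6 is A#; a minor seventh above that is G# — scale degree 5.

G#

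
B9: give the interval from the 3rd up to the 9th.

Spelling the chord: B-D♯-F♯-A-C♯.
So we need the interval from D♯ up to C♯.
D♯ up to C♯ is 10 semitones, a half step narrower than a major seventh, so the interval is minor.

minor seventh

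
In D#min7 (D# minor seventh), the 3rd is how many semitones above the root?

3

The chord tones of D#m7 are D#-F#-A#-C#.
D# to F# is a minor third: 3 semitones.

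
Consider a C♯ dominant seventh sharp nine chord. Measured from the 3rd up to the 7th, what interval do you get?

Spelling the chord: C♯–E♯–G♯–B–D𝄪.
The 3rd is E♯ and the 7th is B.
5 letter names make it a fifth; at 6 semitones (a half step narrower than perfect) the quality is diminished.
That tritone between 3rd and 7th is what gives the dominant seventh its pull toward resolution.

d5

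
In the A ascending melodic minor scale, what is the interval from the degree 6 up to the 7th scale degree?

The scale runs A B C D E F# G#.
The degree 6 is F# and the scale degree 7 is G#.
F# up to G# spans 2 letter names and 2 semitones — a major second.

major second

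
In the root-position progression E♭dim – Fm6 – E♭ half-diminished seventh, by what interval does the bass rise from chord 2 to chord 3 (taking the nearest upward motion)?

minor seventh

The roots are F and E♭.
From F to E♭: 10 semitones over a seventh = minor.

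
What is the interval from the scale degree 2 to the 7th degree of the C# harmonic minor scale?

major 6th

C# harmonic minor: C# D# E F# G# A B#.
The scale degree 2 is D# and the 7th degree is B#.
D# up to B# spans 6 letter names and 9 semitones — a major sixth.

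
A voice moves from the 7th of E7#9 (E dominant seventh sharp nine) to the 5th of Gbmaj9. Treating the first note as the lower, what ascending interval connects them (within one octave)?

The 7th of E7#9 (E dominant seventh sharp nine) is D; the 5th of Gbmaj9 is Db.
8 letter names make it an octave; at 11 semitones (a half step narrower than perfect) the quality is diminished.

diminished octave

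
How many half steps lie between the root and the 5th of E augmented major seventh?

Emaj7#5 is spelled E, G#, B#, D#.
E to B# is an augmented fifth: 8 semitones.

8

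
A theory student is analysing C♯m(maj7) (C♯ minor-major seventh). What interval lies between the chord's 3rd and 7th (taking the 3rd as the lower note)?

The chord tones of C♯m(maj7) are C♯-E-G♯-B♯.
3rd = E; 7th = B♯.
E up to B♯ is 8 semitones, a half step wider than a perfect fifth, so the interval is augmented.

augmented fifth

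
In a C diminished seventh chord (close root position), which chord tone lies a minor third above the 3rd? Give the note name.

Gb

Cdim7: C–E♭–G♭–B𝄫.
The 3rd is E♭. A minor third above E♭ is G♭.
G♭ is the chord's 5th.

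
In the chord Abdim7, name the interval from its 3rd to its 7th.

Ab diminished seventh: Ab–Cb–Ebb–Gbb.
The 3rd is Cb and the 7th is Gbb.
Cb up to Gbb is 6 semitones, a half step narrower than a perfect fifth, so the interval is diminished.

diminished fifth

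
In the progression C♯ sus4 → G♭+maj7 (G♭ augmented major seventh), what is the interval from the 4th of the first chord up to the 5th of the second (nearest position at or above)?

C♯ sus4 has F♯ as its 4th, and G♭+maj7 (G♭ augmented major seventh) has D as its 5th.
6 letter names make it a sixth; at 8 semitones (a half step narrower than major) the quality is minor.

minor 6th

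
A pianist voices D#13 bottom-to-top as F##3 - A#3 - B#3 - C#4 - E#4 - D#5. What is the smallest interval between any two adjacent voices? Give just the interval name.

minor second

Adjacent intervals: F##3→A#3 = minor third; A#3→B#3 = major second; B#3→C#4 = minor second; C#4→E#4 = major third; E#4→D#5 = minor seventh.
The smallest is B#3 to C#4, a minor second (1 semitone).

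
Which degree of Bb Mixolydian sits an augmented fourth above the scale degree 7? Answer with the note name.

D

The scale is Bb C D Eb F G Ab.
The scale degree 7 is Ab; an augmented fourth above that is D — scale degree 3.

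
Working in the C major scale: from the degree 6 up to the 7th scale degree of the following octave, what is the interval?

The scale runs C D E F G A B.
That puts A below B.
A up to B spans 9 letter names and 14 semitones — a major ninth.

major ninth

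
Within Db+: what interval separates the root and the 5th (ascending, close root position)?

A5

Spelling the chord: Db-F-A.
Root = Db; 5th = A.
From Db to A: 8 semitones over a fifth = augmented.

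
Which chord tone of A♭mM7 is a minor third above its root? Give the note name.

Cb

The chord tones of A♭ minor-major seventh are A♭-C♭-E♭-G.
The root is A♭. A minor third above A♭ is C♭.
C♭ is the chord's 3rd.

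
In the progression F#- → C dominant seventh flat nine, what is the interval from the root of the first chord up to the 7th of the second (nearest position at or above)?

d4

The root of F#- is F#; the 7th of C dominant seventh flat nine is Bb.
F# up to Bb is 4 semitones, a half step narrower than a perfect fourth, so the interval is diminished.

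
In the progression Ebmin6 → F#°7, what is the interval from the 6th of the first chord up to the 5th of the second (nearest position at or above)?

Ebmin6 has C as its 6th, and F#°7 has C as its 5th.
C up to C spans 1 letter names and 0 semitones — a perfect unison.

perfect unison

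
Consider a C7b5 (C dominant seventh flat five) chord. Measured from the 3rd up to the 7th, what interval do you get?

diminished fifth

The chord tones of C7b5 are C E G♭ B♭.
So we need the interval from E up to B♭.
From E to B♭: 6 semitones over a fifth = diminished.
This 3–7 tritone is the characteristic tension at the heart of the dominant sound.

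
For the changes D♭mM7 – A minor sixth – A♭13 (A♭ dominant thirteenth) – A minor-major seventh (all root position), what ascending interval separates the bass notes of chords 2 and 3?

d8

The roots are A and A♭.
From A to A♭: 11 semitones over an octave = diminished.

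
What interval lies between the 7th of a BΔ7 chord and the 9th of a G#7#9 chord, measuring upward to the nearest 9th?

BΔ7 has A# as its 7th, and G#7#9 has A## as its 9th.
From A# to A##: 1 semitone over a unison = augmented.

augmented unison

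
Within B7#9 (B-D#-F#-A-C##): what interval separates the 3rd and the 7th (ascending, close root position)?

The 3rd is D# and the 7th is A.
From D# to A: 6 semitones over a fifth = diminished.
This 3–7 tritone is the characteristic tension at the heart of the dominant sound.

diminished fifth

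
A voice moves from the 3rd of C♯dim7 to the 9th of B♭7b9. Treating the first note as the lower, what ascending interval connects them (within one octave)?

The 3rd of C♯dim7 is E; the 9th of B♭7b9 is C♭.
From E to C♭: 7 semitones over a sixth = diminished.

diminished 6th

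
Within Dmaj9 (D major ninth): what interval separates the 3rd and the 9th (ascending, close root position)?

m7

The chord tones of D major ninth are D-F#-A-C#-E.
So we need the interval from F# up to E.
F# up to E is 10 semitones, a half step narrower than a major seventh, so the interval is minor.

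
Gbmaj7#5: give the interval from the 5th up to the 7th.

The chord tones of Gb+maj7 (Gb augmented major seventh) are Gb-Bb-D-F.
5th = D; 7th = F.
From D to F: 3 semitones over a third = minor.

minor third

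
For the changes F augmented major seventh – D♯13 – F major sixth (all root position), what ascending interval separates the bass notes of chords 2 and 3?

The roots are D♯ and F.
3 letter names make it a third; at 2 semitones (a whole step narrower than major) the quality is diminished.

diminished 3rd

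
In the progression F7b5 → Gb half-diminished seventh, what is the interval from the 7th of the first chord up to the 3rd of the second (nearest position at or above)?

diminished fifth

F7b5 has Eb as its 7th, and Gb half-diminished seventh has Bbb as its 3rd.
From Eb to Bbb: 6 semitones over a fifth = diminished.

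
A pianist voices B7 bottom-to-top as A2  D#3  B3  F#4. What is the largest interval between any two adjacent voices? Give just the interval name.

minor 6th

Adjacent intervals: A2→D#3 = augmented fourth; D#3→B3 = minor sixth; B3→F#4 = perfect fifth.
The largest is D#3 to B3, a minor sixth (8 semitones).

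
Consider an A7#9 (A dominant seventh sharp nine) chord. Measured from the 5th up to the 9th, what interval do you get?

augmented fifth

The chord tones of A7#9 (A dominant seventh sharp nine) are A, C#, E, G, B#.
That puts E below B#.
From E to B#: 8 semitones over a fifth = augmented.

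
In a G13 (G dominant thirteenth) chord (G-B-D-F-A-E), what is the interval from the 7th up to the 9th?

major third

That puts F below A.
From F to A is 4 semitones, exactly the major third.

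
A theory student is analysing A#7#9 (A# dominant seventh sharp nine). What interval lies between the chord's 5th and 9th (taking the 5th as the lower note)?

A#7#9: A#, C##, E#, G#, B##.
The 5th is E# and the 9th is B##.
E# up to B## is 8 semitones, a half step wider than a perfect fifth, so the interval is augmented.

augmented fifth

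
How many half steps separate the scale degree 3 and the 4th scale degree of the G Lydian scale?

2

The scale is G A B C♯ D E F♯.
B up to C♯ is a major second — 2 semitones.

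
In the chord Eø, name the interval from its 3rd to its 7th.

Eø7 (E half-diminished seventh) is spelled E, G, Bb, D.
That puts G below D.
Counting 5 letters and 7 half steps from G gives a perfect fifth.

perfect fifth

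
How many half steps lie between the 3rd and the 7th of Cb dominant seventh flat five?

6

Cb7b5 (Cb dominant seventh flat five) is spelled Cb Eb Gbb Bbb.
Eb to Bbb is a diminished fifth: 6 semitones.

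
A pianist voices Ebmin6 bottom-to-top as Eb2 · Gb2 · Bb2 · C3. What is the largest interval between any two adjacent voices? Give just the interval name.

Adjacent intervals: Eb2→Gb2 = minor third; Gb2→Bb2 = major third; Bb2→C3 = major second.
The largest is Gb2 to Bb2, a major third (4 semitones).

major third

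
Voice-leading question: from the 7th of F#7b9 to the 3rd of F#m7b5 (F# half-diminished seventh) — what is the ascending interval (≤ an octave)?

P4

F#7b9 has E as its 7th, and F#m7b5 (F# half-diminished seventh) has A as its 3rd.
Counting 4 letters and 5 half steps from E gives a perfect fourth.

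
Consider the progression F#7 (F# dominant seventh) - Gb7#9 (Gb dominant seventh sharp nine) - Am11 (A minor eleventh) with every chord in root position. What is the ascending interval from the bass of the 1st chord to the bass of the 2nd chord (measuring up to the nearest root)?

The roots are F# and Gb.
F# up to Gb is 0 semitones, a whole step narrower than a major second, so the interval is diminished.

d2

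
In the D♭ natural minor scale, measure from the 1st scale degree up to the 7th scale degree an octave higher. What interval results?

The scale runs D♭ E♭ F♭ G♭ A♭ B𝄫 C♭.
The 1st scale degree is D♭ and the scale degree 7 (up an octave) is C♭.
14 letter names make it a fourteenth; at 22 semitones (a half step narrower than major) the quality is minor.

minor fourteenth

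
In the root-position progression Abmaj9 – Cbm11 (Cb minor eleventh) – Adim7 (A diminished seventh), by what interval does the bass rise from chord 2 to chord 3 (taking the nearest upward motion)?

A6

The roots are Cb and A.
From Cb to A: 10 semitones over a sixth = augmented.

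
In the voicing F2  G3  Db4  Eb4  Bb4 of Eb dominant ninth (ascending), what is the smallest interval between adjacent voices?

Adjacent intervals: F2→G3 = major ninth; G3→Db4 = diminished fifth; Db4→Eb4 = major second; Eb4→Bb4 = perfect fifth.
The smallest is Db4 to Eb4, a major second (2 semitones).

major second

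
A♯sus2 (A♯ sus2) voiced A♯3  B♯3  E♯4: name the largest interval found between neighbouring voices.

perfect fourth

Adjacent intervals: A♯3→B♯3 = major second; B♯3→E♯4 = perfect fourth.
The largest is B♯3 to E♯4, a perfect fourth (5 semitones).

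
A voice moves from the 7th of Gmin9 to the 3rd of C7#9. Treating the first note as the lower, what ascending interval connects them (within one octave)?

major seventh

The 7th of Gmin9 is F; the 3rd of C7#9 is E.
From F to E is 11 semitones, exactly the major seventh.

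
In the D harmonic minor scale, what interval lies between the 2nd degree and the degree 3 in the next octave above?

The scale runs D E F G A B♭ C♯.
So we need the interval from E up to F.
From E to F: 13 semitones over a ninth = minor.

minor ninth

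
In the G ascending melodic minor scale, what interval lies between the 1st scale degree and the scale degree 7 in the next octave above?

G melodic minor: G A B♭ C D E F♯.
So we need the interval from G up to F♯.
From G to F♯ is 23 semitones, exactly the major fourteenth.

major fourteenth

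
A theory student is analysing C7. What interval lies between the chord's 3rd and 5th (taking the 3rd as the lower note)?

C7: C, E, G, B♭.
So we need the interval from E up to G.
From E to G: 3 semitones over a third = minor.

minor 3rd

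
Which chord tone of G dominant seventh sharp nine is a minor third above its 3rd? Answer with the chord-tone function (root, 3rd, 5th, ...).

5th

Spelling the chord: G B D F A#.
The 3rd is B. A minor third above B is D.
D is the chord's 5th.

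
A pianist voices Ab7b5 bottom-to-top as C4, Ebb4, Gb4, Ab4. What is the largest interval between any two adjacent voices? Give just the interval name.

Adjacent intervals: C4→Ebb4 = diminished third; Ebb4→Gb4 = major third; Gb4→Ab4 = major second.
The largest is Ebb4 to Gb4, a major third (4 semitones).

major 3rd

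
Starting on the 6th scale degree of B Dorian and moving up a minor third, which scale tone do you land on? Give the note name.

B

The scale is B C# D E F# G# A.
The 6th scale degree is G#; a minor third above that is B — scale degree 1.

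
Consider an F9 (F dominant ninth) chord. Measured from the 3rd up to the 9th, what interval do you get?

m7

F9 is spelled F, A, C, E♭, G.
3rd = A; 9th = G.
From A to G: 10 semitones over a seventh = minor.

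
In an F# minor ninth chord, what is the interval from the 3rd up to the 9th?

The chord tones of F#m9 (F# minor ninth) are F#, A, C#, E, G#.
3rd = A; 9th = G#.
Counting 7 letters and 11 half steps from A gives a major seventh.

major seventh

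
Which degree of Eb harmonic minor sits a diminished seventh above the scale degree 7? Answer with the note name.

Cb

The scale is Eb F Gb Ab Bb Cb D.
The scale degree 7 is D; a diminished seventh above that is Cb — scale degree 6.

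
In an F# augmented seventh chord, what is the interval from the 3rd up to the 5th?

The chord tones of F#aug7 are F#–A#–C##–E.
3rd = A#; 5th = C##.
A# up to C## spans 3 letter names and 4 semitones — a major third.

M3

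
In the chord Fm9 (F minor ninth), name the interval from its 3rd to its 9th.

M7

Fm9 (F minor ninth) is spelled F Ab C Eb G.
The 3rd is Ab and the 9th is G.
Ab up to G spans 7 letter names and 11 semitones — a major seventh.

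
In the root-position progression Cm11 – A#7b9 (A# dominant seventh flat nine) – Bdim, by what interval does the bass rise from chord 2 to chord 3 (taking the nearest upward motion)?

The roots are A# and B.
From A# to B: 1 semitone over a second = minor.

minor second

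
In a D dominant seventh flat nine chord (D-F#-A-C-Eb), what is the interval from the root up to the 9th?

m9

That puts D below Eb.
From D to Eb: 13 semitones over a ninth = minor.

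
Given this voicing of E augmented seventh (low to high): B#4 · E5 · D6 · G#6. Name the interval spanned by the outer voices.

minor 13th

The outer voices are B#4 and G#6.
13 letter names make it a thirteenth; at 20 semitones (a half step narrower than major) the quality is minor.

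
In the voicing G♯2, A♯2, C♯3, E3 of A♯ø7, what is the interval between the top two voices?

Those voices are C♯3 and E3.
3 letter names make it a third; at 3 semitones (a half step narrower than major) the quality is minor.

minor third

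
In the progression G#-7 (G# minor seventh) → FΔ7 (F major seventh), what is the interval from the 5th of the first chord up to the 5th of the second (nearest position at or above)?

diminished 7th

G#-7 (G# minor seventh) has D# as its 5th, and FΔ7 (F major seventh) has C as its 5th.
7 letter names make it a seventh; at 9 semitones (a whole step narrower than major) the quality is diminished.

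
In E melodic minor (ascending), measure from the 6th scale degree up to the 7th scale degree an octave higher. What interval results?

The scale runs E F# G A B C# D#.
That puts C# below D#.
Counting 9 letters and 14 half steps from C# gives a major ninth.

major 9th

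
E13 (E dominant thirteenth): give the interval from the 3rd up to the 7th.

E13: E G# B D F# C#.
So we need the interval from G# up to D.
5 letter names make it a fifth; at 6 semitones (a half step narrower than perfect) the quality is diminished.

diminished fifth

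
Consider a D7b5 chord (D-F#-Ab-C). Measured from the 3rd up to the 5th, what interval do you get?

diminished 3rd

That puts F# below Ab.
3 letter names make it a third; at 2 semitones (a whole step narrower than major) the quality is diminished.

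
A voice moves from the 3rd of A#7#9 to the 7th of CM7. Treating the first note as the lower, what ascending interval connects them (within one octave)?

The 3rd of A#7#9 is C##; the 7th of CM7 is B.
7 letter names make it a seventh; at 9 semitones (a whole step narrower than major) the quality is diminished.

diminished seventh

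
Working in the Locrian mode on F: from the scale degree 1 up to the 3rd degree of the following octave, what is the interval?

F locrian: F G♭ A♭ B♭ C♭ D♭ E♭.
That puts F below A♭.
10 letter names make it a tenth; at 15 semitones (a half step narrower than major) the quality is minor.

m10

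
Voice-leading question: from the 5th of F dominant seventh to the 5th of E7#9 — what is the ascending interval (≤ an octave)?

major seventh

The 5th of F dominant seventh is C; the 5th of E7#9 is B.
C up to B spans 7 letter names and 11 semitones — a major seventh.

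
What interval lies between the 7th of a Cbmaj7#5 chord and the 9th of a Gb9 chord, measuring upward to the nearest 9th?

minor seventh

The 7th of Cbmaj7#5 is Bb; the 9th of Gb9 is Ab.
From Bb to Ab: 10 semitones over a seventh = minor.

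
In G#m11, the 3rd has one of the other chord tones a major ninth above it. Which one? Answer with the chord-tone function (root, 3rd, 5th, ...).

The chord tones of G# minor eleventh are G#, B, D#, F#, A#, C#.
The 3rd is B. A major ninth above B is C#.
C# is the chord's 11th.

11th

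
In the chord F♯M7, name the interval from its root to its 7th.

Spelling the chord: F♯ A♯ C♯ E♯.
Root = F♯; 7th = E♯.
Counting 7 letters and 11 half steps from F♯ gives a major seventh.

major seventh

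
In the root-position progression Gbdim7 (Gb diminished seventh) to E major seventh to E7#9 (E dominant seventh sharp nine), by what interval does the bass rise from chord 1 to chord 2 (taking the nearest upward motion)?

augmented 6th

The roots are Gb and E.
Gb up to E is 10 semitones, a half step wider than a major sixth, so the interval is augmented.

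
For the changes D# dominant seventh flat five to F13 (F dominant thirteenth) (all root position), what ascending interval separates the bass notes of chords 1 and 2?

The roots are D# and F.
From D# to F: 2 semitones over a third = diminished.

diminished third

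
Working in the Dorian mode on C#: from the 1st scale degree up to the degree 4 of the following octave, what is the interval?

Spelling the Dorian mode on C#: C# D# E F# G# A# B.
The 1st scale degree is C# and the 4th scale degree (up an octave) is F#.
From C# to F# is 17 semitones, exactly the perfect eleventh.

perfect eleventh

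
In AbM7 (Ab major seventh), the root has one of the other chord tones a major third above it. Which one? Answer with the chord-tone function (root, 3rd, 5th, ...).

3rd

AbM7 is spelled Ab, C, Eb, G.
The root is Ab. A major third above Ab is C.
C is the chord's 3rd.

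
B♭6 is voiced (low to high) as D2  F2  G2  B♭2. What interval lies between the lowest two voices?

minor third

Those voices are D2 and F2.
3 letter names make it a third; at 3 semitones (a half step narrower than major) the quality is minor.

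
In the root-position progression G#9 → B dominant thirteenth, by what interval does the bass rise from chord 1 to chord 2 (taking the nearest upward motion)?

minor 3rd

The roots are G# and B.
From G# to B: 3 semitones over a third = minor.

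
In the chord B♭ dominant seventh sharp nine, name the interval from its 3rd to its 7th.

B♭ dominant seventh sharp nine: B♭, D, F, A♭, C♯.
So we need the interval from D up to A♭.
D up to A♭ is 6 semitones, a half step narrower than a perfect fifth, so the interval is diminished.

diminished 5th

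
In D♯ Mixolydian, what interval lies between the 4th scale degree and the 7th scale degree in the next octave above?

D♯ mixolydian: D♯ E♯ F𝄪 G♯ A♯ B♯ C♯.
4th scale degree = G♯; 7th scale degree (up an octave) = C♯.
G♯ up to C♯ spans 11 letter names and 17 semitones — a perfect eleventh.

P11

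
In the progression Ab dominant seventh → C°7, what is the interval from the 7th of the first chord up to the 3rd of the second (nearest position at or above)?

The 7th of Ab dominant seventh is Gb; the 3rd of C°7 is Eb.
Counting 6 letters and 9 half steps from Gb gives a major sixth.

major sixth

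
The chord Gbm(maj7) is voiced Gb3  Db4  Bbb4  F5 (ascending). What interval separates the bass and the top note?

major fourteenth

The outer voices are Gb3 and F5.
Counting 14 letters and 23 half steps from Gb gives a major fourteenth.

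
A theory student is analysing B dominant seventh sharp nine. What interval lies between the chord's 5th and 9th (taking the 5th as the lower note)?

B7#9: B D♯ F♯ A C𝄪.
The 5th is F♯ and the 9th is C𝄪.
F♯ up to C𝄪 is 8 semitones, a half step wider than a perfect fifth, so the interval is augmented.

augmented fifth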